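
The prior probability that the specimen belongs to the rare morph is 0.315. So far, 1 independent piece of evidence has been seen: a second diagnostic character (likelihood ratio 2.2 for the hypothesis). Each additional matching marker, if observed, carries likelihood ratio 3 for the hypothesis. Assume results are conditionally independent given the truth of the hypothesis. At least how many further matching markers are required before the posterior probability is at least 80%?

Prior odds = 0.315/0.685 = 63/137.
Bayes factor of the evidence already in hand = 2.2.
Odds after that evidence = (63/137) × 2.2 = 693/685.
Target odds = 0.8/0.2 = 4.
Need 3ⁿ ≥ 4 ÷ (693/685) = 2740/693.
3¹ = 3 falls short of 2740/693 but 3² = 9 reaches it, so n = 2.

2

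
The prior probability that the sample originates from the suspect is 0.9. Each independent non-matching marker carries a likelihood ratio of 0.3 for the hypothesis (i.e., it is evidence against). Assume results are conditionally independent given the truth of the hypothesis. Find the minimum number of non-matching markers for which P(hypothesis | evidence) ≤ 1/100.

Prior odds: 0.9 ÷ 0.1 = 9.
Likelihood ratio per non-matching marker = 0.3.
Target posterior odds = 0.01/0.99 = 1/99.
Require 0.3ⁿ ≤ 1/99 ÷ 9 = 1/891.
0.3⁵ = 243/100000 is still above 1/891 but 0.3⁶ = 729/1000000 is at or below it, so n = 6.

6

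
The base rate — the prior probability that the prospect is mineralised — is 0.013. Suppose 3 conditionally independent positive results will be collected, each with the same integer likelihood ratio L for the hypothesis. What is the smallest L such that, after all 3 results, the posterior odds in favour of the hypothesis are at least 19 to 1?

12

Prior odds = 0.013/0.987 = 13/987.
Target odds = 19.
Need L³ ≥ 19 ÷ (13/987) = 18753/13.
11³ = 1331 < 18753/13 ≤ 1728 = 12³, so L = 12.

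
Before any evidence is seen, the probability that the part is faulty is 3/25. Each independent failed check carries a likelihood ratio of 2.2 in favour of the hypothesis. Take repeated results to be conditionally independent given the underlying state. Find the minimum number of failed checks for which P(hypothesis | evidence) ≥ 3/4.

4

Prior odds: 0.12 ÷ 0.88 = 3/22.
Likelihood ratio per failed check = 2.2.
Target posterior odds = 0.75/0.25 = 3.
Require 2.2ⁿ ≥ 3 ÷ (3/22) = 22.
2.2³ = 10.648 falls short of 22 but 2.2⁴ = 23.4256 reaches it, so n = 4.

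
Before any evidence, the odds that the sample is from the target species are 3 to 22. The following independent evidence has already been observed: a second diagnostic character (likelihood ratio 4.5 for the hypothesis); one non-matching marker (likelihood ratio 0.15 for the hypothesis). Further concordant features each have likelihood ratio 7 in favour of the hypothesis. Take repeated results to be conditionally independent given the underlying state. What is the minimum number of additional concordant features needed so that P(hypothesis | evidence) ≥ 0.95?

3

Prior odds = 3/22.
Combined Bayes factor of the evidence already in hand = 4.5 × 0.15 = 0.675.
Odds after that evidence = (3/22) × 0.675 = 81/880.
Target odds = 0.95/0.05 = 19.
Need 7ⁿ ≥ 19 ÷ (81/880) = 16720/81.
7² = 49 falls short of 16720/81 but 7³ = 343 reaches it, so n = 3.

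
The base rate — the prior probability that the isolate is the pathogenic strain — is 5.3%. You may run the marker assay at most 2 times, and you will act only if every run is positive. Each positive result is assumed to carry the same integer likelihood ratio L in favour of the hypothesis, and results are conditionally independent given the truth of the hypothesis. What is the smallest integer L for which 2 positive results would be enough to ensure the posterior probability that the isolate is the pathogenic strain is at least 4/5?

9

Prior odds = 0.053/0.947 = 53/947.
Target odds = 0.8/0.2 = 4.
Need L² ≥ 4 ÷ (53/947) = 3788/53.
8² = 64 < 3788/53 ≤ 81 = 9², so L = 9.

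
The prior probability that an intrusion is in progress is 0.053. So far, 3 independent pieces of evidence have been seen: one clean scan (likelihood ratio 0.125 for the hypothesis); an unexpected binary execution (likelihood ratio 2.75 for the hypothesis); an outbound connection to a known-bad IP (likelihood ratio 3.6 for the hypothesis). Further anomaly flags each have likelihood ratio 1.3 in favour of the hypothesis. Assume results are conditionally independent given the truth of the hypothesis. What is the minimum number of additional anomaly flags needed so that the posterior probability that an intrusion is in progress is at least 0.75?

Prior odds = 0.053/0.947 = 53/947.
Combined Bayes factor of the evidence already in hand = 0.125 × 2.75 × 3.6 = 1.2375.
Odds after that evidence = (53/947) × 1.2375 = 5247/75760.
Target odds = 0.75/0.25 = 3.
Need 1.3ⁿ ≥ 3 ÷ (5247/75760) = 75760/1749.
1.3¹⁴ ≈39.3738 falls short of 75760/1749 but 1.3¹⁵ ≈51.1859 reaches it, so n = 15.

15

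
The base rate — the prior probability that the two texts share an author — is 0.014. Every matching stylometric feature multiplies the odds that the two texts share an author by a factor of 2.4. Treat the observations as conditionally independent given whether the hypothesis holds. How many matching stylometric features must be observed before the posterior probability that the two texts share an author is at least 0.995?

Prior odds: 0.014 ÷ 0.986 = 7/493.
Likelihood ratio per matching stylometric feature = 2.4.
Target odds: 0.995 ÷ 0.005 = 199.
Require 2.4ⁿ ≥ 199 ÷ (7/493) = 98107/7.
2.4¹⁰ ≈6340.34 falls short of 98107/7 but 2.4¹¹ ≈15216.8 reaches it, so n = 11.

11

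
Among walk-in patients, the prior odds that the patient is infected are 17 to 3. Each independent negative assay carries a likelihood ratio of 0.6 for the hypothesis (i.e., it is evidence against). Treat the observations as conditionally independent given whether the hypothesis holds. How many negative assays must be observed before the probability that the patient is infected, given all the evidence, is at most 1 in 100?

Prior odds = 17/3.
Likelihood ratio per negative assay = 0.6.
Target odds: 0.01 ÷ 0.99 = 1/99.
Require 0.6ⁿ ≤ 1/99 ÷ (17/3) = 1/561.
0.6¹² = 531441/244140625 is still above 1/561 but 0.6¹³ ≈0.00130607 is at or below it, so n = 13.

13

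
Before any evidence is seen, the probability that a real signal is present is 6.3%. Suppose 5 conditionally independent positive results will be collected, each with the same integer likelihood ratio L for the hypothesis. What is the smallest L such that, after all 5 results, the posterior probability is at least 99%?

Prior odds = 0.063/0.937 = 63/937.
Target odds = 0.99/0.01 = 99.
Need L⁵ ≥ 99 ÷ (63/937) = 10307/7.
4⁵ = 1024 < 10307/7 ≤ 3125 = 5⁵, so L = 5.

5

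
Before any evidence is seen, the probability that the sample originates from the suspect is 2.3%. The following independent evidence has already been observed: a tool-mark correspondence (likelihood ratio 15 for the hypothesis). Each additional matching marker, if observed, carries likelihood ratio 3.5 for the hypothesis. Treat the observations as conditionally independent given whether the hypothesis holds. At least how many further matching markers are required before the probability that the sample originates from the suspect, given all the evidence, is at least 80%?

Prior odds = 0.023/0.977 = 23/977.
Bayes factor of the evidence already in hand = 15.
Odds after that evidence = (23/977) × 15 = 345/977.
Target odds = 0.8/0.2 = 4.
Need 3.5ⁿ ≥ 4 ÷ (345/977) = 3908/345.
3.5¹ = 3.5 falls short of 3908/345 but 3.5² = 12.25 reaches it, so n = 2.

2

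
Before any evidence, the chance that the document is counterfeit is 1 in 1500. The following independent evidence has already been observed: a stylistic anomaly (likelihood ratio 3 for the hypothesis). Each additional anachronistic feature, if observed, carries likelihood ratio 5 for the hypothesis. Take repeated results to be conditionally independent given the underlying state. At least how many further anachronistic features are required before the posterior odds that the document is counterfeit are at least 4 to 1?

Prior odds = (1/1500)/(1499/1500) = 1/1499.
Bayes factor of the evidence already in hand = 3.
Odds after that evidence = (1/1499) × 3 = 3/1499.
Target odds = 4.
Need 5ⁿ ≥ 4 ÷ (3/1499) = 5996/3.
5⁴ = 625 falls short of 5996/3 but 5⁵ = 3125 reaches it, so n = 5.

5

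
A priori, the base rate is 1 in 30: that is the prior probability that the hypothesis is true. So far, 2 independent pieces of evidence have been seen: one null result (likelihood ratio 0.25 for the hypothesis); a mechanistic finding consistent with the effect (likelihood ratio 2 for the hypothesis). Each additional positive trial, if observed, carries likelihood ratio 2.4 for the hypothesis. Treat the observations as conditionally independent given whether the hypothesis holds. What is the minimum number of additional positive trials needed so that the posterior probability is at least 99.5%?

11

Prior odds = (1/30)/(29/30) = 1/29.
Combined Bayes factor of the evidence already in hand = 0.25 × 2 = 0.5.
Odds after that evidence = (1/29) × 0.5 = 1/58.
Target odds = 0.995/0.005 = 199.
Need 2.4ⁿ ≥ 199 ÷ (1/58) = 11542.
2.4¹⁰ ≈6340.34 falls short of 11542 but 2.4¹¹ ≈15216.8 reaches it, so n = 11.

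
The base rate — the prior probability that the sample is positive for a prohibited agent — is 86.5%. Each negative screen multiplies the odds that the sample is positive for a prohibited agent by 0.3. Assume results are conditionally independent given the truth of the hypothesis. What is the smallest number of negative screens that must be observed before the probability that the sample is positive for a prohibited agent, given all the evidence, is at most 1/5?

3

Prior odds: 0.865 ÷ 0.135 = 173/27.
Likelihood ratio per negative screen = 0.3.
Target posterior odds = 0.2/0.8 = 0.25.
Need (173/27) × 0.3ⁿ ≤ 0.25, i.e. 0.3ⁿ ≤ 27/692.
0.3² = 0.09 is still above 27/692 but 0.3³ = 0.027 is at or below it, so n = 3.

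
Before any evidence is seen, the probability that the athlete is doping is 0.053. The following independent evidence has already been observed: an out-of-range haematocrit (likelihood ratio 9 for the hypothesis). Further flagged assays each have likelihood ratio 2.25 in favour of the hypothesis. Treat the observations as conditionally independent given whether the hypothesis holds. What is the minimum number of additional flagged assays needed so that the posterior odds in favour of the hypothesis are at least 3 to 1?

Prior odds = 0.053/0.947 = 53/947.
Bayes factor of the evidence already in hand = 9.
Odds after that evidence = (53/947) × 9 = 477/947.
Target odds = 3.
Need 2.25ⁿ ≥ 3 ÷ (477/947) = 947/159.
2.25² = 5.0625 falls short of 947/159 but 2.25³ = 11.390625 reaches it, so n = 3.

3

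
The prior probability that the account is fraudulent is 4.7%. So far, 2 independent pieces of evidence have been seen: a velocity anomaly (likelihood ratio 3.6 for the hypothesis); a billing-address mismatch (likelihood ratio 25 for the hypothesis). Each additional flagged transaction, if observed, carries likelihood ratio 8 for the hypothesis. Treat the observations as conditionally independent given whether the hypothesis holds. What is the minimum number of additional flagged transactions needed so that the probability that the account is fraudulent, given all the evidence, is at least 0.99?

Prior odds = 0.047/0.953 = 47/953.
Combined Bayes factor of the evidence already in hand = 3.6 × 25 = 90.
Odds after that evidence = (47/953) × 90 = 4230/953.
Target odds = 0.99/0.01 = 99.
Need 8ⁿ ≥ 99 ÷ (4230/953) = 10483/470.
8¹ = 8 falls short of 10483/470 but 8² = 64 reaches it, so n = 2.

2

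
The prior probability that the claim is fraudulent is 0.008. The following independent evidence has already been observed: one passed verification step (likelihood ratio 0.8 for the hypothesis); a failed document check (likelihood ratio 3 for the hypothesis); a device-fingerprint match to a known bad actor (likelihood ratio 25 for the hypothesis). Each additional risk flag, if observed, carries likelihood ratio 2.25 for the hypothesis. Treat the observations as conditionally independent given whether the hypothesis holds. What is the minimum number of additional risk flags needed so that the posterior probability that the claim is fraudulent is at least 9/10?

Prior odds = 0.008/0.992 = 1/124.
Combined Bayes factor of the evidence already in hand = 0.8 × 3 × 25 = 60.
Odds after that evidence = (1/124) × 60 = 15/31.
Target odds = 0.9/0.1 = 9.
Need 2.25ⁿ ≥ 9 ÷ (15/31) = 18.6.
2.25³ = 11.390625 falls short of 18.6 but 2.25⁴ = 25.62890625 reaches it, so n = 4.

4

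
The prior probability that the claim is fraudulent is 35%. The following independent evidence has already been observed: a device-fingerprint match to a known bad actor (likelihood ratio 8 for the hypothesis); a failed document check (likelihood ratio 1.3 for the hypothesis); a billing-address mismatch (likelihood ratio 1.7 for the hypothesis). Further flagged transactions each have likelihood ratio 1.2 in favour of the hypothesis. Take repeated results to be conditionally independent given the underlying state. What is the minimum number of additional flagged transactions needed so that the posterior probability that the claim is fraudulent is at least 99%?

13

Prior odds = 0.35/0.65 = 7/13.
Combined Bayes factor of the evidence already in hand = 8 × 1.3 × 1.7 = 17.68.
Odds after that evidence = (7/13) × 17.68 = 9.52.
Target odds = 0.99/0.01 = 99.
Need 1.2ⁿ ≥ 99 ÷ 9.52 = 2475/238.
1.2¹² ≈8.9161 falls short of 2475/238 but 1.2¹³ ≈10.6993 reaches it, so n = 13.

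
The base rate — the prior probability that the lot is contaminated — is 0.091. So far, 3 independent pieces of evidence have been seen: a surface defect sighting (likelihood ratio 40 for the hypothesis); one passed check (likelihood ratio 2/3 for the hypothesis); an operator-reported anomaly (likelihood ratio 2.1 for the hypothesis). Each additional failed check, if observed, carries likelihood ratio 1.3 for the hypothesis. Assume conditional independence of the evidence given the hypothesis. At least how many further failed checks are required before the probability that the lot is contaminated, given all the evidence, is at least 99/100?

11

Prior odds = 0.091/0.909 = 91/909.
Combined Bayes factor of the evidence already in hand = 40 × (2/3) × 2.1 = 56.
Odds after that evidence = (91/909) × 56 = 5096/909.
Target odds = 0.99/0.01 = 99.
Need 1.3ⁿ ≥ 99 ÷ (5096/909) = 89991/5096.
1.3¹⁰ ≈13.7858 falls short of 89991/5096 but 1.3¹¹ ≈17.9216 reaches it, so n = 11.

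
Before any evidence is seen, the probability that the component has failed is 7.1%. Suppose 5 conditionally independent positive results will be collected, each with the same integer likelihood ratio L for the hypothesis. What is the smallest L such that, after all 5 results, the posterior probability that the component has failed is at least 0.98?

Prior odds = 0.071/0.929 = 71/929.
Target odds = 0.98/0.02 = 49.
Need L⁵ ≥ 49 ÷ (71/929) = 45521/71.
3⁵ = 243 < 45521/71 ≤ 1024 = 4⁵, so L = 4.

4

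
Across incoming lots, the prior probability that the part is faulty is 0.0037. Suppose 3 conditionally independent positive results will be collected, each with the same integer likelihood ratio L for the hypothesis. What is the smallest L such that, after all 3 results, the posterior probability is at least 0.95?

18

Prior odds = 0.0037/0.9963 = 37/9963.
Target odds = 0.95/0.05 = 19.
Need L³ ≥ 19 ÷ (37/9963) = 189297/37.
17³ = 4913 < 189297/37 ≤ 5832 = 18³, so L = 18.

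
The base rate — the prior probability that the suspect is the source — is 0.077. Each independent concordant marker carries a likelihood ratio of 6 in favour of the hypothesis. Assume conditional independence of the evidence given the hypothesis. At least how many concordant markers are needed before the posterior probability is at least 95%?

4

Prior odds = 0.077/0.923 = 77/923.
Likelihood ratio per concordant marker = 6.
Target posterior odds = 0.95/0.05 = 19.
Need (77/923) × 6ⁿ ≥ 19, i.e. 6ⁿ ≥ 17537/77.
6³ = 216 falls short of 17537/77 but 6⁴ = 1296 reaches it, so n = 4.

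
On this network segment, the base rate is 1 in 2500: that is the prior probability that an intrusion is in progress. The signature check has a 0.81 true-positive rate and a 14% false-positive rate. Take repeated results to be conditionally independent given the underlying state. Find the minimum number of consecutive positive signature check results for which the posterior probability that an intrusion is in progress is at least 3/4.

6

Prior odds = 0.0004/0.9996 = 1/2499.
Likelihood ratio of a positive result = 0.81/0.14 = 81/14.
Target posterior odds = 0.75/0.25 = 3.
Require (81/14)ⁿ ≥ 3 ÷ (1/2499) = 7497.
(81/14)⁵ ≈6483.13 falls short of 7497 but (81/14)⁶ ≈37509.6 reaches it, so n = 6.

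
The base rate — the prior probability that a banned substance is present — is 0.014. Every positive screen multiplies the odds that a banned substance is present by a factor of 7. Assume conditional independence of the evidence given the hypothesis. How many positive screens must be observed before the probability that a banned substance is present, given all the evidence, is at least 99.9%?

6

Prior odds: 0.014 ÷ 0.986 = 7/493.
Likelihood ratio per positive screen = 7.
Target posterior odds = 0.999/0.001 = 999.
Require 7ⁿ ≥ 999 ÷ (7/493) = 492507/7.
7⁵ = 16807 falls short of 492507/7 but 7⁶ = 117649 reaches it, so n = 6.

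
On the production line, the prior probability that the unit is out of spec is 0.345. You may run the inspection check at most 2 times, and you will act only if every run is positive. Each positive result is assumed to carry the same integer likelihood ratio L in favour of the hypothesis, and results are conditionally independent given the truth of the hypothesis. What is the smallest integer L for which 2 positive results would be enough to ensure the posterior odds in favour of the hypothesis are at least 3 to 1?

Prior odds = 0.345/0.655 = 69/131.
Target odds = 3.
Need L² ≥ 3 ÷ (69/131) = 131/23.
2² = 4 < 131/23 ≤ 9 = 3², so L = 3.

3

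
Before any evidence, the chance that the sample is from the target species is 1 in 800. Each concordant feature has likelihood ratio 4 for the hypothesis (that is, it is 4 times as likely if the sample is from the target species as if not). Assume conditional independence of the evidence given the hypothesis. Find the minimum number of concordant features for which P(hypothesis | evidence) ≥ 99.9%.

Prior odds = 0.00125/0.99875 = 1/799.
Likelihood ratio per concordant feature = 4.
Target odds: 0.999 ÷ 0.001 = 999.
Need (1/799) × 4ⁿ ≥ 999, i.e. 4ⁿ ≥ 798201.
4⁹ = 262144 falls short of 798201 but 4¹⁰ = 1048576 reaches it, so n = 10.

10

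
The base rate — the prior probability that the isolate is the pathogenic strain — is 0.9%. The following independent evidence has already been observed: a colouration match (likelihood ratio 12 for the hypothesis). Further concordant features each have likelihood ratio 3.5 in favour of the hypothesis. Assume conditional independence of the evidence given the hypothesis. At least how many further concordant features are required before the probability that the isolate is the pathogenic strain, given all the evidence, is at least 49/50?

Prior odds = 0.009/0.991 = 9/991.
Bayes factor of the evidence already in hand = 12.
Odds after that evidence = (9/991) × 12 = 108/991.
Target odds = 0.98/0.02 = 49.
Need 3.5ⁿ ≥ 49 ÷ (108/991) = 48559/108.
3.5⁴ = 150.0625 falls short of 48559/108 but 3.5⁵ = 525.21875 reaches it, so n = 5.

5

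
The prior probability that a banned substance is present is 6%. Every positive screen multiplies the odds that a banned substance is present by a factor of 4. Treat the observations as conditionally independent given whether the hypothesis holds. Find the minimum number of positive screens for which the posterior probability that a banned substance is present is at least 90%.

4

Prior odds = 0.06/0.94 = 3/47.
Likelihood ratio per positive screen = 4.
Target posterior odds = 0.9/0.1 = 9.
Require 4ⁿ ≥ 9 ÷ (3/47) = 141.
4³ = 64 falls short of 141 but 4⁴ = 256 reaches it, so n = 4.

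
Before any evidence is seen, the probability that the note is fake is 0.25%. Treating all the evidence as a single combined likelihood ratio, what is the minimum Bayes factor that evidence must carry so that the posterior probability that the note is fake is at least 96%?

9576

Prior odds = 0.0025/0.9975 = 1/399.
Target odds = 0.96/0.04 = 24.
Required Bayes factor = 24 ÷ (1/399) = 9576.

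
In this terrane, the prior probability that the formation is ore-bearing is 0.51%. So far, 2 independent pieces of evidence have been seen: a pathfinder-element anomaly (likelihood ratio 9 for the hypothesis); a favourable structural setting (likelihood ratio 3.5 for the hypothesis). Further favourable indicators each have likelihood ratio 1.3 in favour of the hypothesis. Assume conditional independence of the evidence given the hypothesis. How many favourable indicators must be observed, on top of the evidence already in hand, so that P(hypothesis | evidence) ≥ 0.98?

Prior odds = 0.0051/0.9949 = 51/9949.
Combined Bayes factor of the evidence already in hand = 9 × 3.5 = 31.5.
Odds after that evidence = (51/9949) × 31.5 = 3213/19898.
Target odds = 0.98/0.02 = 49.
Need 1.3ⁿ ≥ 49 ÷ (3213/19898) = 139286/459.
1.3²¹ ≈247.065 falls short of 139286/459 but 1.3²² ≈321.184 reaches it, so n = 22.

22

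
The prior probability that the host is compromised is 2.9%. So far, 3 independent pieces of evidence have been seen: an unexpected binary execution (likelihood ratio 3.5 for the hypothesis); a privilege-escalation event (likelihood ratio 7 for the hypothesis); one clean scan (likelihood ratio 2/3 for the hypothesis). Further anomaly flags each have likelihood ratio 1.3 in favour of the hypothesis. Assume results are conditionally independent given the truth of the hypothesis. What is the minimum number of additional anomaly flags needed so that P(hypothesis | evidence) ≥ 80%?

9

Prior odds = 0.029/0.971 = 29/971.
Combined Bayes factor of the evidence already in hand = 3.5 × 7 × (2/3) = 49/3.
Odds after that evidence = (29/971) × 49/3 = 1421/2913.
Target odds = 0.8/0.2 = 4.
Need 1.3ⁿ ≥ 4 ÷ (1421/2913) = 11652/1421.
1.3⁸ = 815730721/100000000 falls short of 11652/1421 but 1.3⁹ ≈10.6045 reaches it, so n = 9.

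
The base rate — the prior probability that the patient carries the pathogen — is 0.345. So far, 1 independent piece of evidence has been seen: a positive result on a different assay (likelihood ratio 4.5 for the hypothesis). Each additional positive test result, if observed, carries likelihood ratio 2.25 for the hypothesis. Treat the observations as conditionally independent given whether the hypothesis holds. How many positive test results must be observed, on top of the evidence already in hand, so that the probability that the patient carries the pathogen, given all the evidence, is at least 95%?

Prior odds = 0.345/0.655 = 69/131.
Bayes factor of the evidence already in hand = 4.5.
Odds after that evidence = (69/131) × 4.5 = 621/262.
Target odds = 0.95/0.05 = 19.
Need 2.25ⁿ ≥ 19 ÷ (621/262) = 4978/621.
2.25² = 5.0625 falls short of 4978/621 but 2.25³ = 11.390625 reaches it, so n = 3.

3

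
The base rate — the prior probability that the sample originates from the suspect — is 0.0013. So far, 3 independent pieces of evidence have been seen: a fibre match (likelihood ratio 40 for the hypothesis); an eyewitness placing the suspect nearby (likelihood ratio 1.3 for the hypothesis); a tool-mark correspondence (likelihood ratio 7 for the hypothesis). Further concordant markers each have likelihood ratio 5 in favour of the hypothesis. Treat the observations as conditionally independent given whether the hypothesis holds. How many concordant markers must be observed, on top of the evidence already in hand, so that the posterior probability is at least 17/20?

2

Prior odds = 0.0013/0.9987 = 13/9987.
Combined Bayes factor of the evidence already in hand = 40 × 1.3 × 7 = 364.
Odds after that evidence = (13/9987) × 364 = 4732/9987.
Target odds = 0.85/0.15 = 17/3.
Need 5ⁿ ≥ 17/3 ÷ (4732/9987) = 56593/4732.
5¹ = 5 falls short of 56593/4732 but 5² = 25 reaches it, so n = 2.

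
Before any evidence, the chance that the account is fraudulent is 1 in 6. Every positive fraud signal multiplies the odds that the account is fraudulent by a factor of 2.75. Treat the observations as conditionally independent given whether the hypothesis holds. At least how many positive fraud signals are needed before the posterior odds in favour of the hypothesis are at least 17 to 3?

4

Prior odds: (1/6) ÷ (5/6) = 0.2.
Likelihood ratio per positive fraud signal = 2.75.
Target odds = 17/3.
Require 2.75ⁿ ≥ 17/3 ÷ 0.2 = 85/3.
2.75³ = 20.796875 falls short of 85/3 but 2.75⁴ = 57.19140625 reaches it, so n = 4.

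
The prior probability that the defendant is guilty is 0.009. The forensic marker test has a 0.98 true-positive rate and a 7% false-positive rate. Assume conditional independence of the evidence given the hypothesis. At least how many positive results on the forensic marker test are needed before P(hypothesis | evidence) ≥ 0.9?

Prior odds = 0.009/0.991 = 9/991.
Likelihood ratio of a positive result = 0.98/0.07 = 14.
Target posterior odds = 0.9/0.1 = 9.
Require 14ⁿ ≥ 9 ÷ (9/991) = 991.
14² = 196 falls short of 991 but 14³ = 2744 reaches it, so n = 3.

3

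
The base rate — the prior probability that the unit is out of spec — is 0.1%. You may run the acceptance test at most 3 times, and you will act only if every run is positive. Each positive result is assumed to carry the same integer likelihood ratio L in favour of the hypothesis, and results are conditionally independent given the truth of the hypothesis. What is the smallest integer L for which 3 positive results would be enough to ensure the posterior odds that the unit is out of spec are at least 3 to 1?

Prior odds = 0.001/0.999 = 1/999.
Target odds = 3.
Need L³ ≥ 3 ÷ (1/999) = 2997.
14³ = 2744 < 2997 ≤ 3375 = 15³, so L = 15.

15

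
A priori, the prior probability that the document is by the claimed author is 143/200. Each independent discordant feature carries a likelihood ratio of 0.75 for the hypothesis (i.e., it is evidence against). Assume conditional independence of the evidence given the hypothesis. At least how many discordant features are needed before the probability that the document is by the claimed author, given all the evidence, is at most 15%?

Prior odds = 0.715/0.285 = 143/57.
Likelihood ratio per discordant feature = 0.75.
Target posterior odds = 0.15/0.85 = 3/17.
Need (143/57) × 0.75ⁿ ≤ 3/17, i.e. 0.75ⁿ ≤ 171/2431.
0.75⁹ = 19683/262144 is still above 171/2431 but 0.75¹⁰ = 59049/1048576 is at or below it, so n = 10.

10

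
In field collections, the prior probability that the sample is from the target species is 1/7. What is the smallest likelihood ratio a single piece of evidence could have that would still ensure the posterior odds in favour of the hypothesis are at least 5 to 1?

Prior odds = (1/7)/(6/7) = 1/6.
Target odds = 5.
Required Bayes factor = 5 ÷ (1/6) = 30.

30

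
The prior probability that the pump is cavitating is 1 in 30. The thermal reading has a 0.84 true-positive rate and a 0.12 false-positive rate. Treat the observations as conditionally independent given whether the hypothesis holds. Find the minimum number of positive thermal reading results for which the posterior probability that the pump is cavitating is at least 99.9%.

Prior odds = (1/30)/(29/30) = 1/29.
Likelihood ratio of a positive result = 0.84/0.12 = 7.
Target odds: 0.999 ÷ 0.001 = 999.
Require 7ⁿ ≥ 999 ÷ (1/29) = 28971.
7⁵ = 16807 falls short of 28971 but 7⁶ = 117649 reaches it, so n = 6.

6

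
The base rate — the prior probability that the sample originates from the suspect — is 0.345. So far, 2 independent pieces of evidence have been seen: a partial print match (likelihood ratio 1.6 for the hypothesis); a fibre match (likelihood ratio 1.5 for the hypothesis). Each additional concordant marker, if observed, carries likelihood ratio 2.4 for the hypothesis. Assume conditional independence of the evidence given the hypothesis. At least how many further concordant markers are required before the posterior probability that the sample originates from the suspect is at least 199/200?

Prior odds = 0.345/0.655 = 69/131.
Combined Bayes factor of the evidence already in hand = 1.6 × 1.5 = 2.4.
Odds after that evidence = (69/131) × 2.4 = 828/655.
Target odds = 0.995/0.005 = 199.
Need 2.4ⁿ ≥ 199 ÷ (828/655) = 130345/828.
2.4⁵ = 79.62624 falls short of 130345/828 but 2.4⁶ = 2985984/15625 reaches it, so n = 6.

6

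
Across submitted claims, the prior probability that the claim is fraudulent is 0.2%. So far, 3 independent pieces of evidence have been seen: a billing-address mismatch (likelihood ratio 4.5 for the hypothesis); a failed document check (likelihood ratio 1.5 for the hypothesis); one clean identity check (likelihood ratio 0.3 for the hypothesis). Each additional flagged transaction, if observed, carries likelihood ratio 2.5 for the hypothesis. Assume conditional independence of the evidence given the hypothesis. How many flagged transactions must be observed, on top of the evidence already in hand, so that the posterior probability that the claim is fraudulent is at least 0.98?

Prior odds = 0.002/0.998 = 1/499.
Combined Bayes factor of the evidence already in hand = 4.5 × 1.5 × 0.3 = 2.025.
Odds after that evidence = (1/499) × 2.025 = 81/19960.
Target odds = 0.98/0.02 = 49.
Need 2.5ⁿ ≥ 49 ÷ (81/19960) = 978040/81.
2.5¹⁰ = 9765625/1024 falls short of 978040/81 but 2.5¹¹ = 48828125/2048 reaches it, so n = 11.

11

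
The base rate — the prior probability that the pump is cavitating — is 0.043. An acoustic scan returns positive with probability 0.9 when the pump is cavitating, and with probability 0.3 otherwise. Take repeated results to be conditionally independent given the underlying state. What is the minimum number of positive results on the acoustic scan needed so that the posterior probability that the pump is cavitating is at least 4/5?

Prior odds = 0.043/0.957 = 43/957.
Likelihood ratio of a positive result = 0.9/0.3 = 3.
Target posterior odds = 0.8/0.2 = 4.
Require 3ⁿ ≥ 4 ÷ (43/957) = 3828/43.
3⁴ = 81 falls short of 3828/43 but 3⁵ = 243 reaches it, so n = 5.

5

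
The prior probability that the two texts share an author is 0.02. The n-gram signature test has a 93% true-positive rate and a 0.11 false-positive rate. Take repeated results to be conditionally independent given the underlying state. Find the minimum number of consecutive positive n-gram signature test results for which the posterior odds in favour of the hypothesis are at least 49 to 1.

4

Prior odds: 0.02 ÷ 0.98 = 1/49.
Likelihood ratio of a positive result = 0.93/0.11 = 93/11.
Target odds = 49.
Need (1/49) × (93/11)ⁿ ≥ 49, i.e. (93/11)ⁿ ≥ 2401.
(93/11)³ = 804357/1331 falls short of 2401 but (93/11)⁴ = 74805201/14641 reaches it, so n = 4.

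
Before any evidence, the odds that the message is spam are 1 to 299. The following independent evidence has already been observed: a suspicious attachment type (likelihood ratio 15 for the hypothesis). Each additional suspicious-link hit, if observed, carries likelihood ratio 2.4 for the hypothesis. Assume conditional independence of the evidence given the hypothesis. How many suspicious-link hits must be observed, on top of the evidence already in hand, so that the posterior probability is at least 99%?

9

Prior odds = 1/299.
Bayes factor of the evidence already in hand = 15.
Odds after that evidence = (1/299) × 15 = 15/299.
Target odds = 0.99/0.01 = 99.
Need 2.4ⁿ ≥ 99 ÷ (15/299) = 1973.4.
2.4⁸ = 429981696/390625 falls short of 1973.4 but 2.4⁹ ≈2641.81 reaches it, so n = 9.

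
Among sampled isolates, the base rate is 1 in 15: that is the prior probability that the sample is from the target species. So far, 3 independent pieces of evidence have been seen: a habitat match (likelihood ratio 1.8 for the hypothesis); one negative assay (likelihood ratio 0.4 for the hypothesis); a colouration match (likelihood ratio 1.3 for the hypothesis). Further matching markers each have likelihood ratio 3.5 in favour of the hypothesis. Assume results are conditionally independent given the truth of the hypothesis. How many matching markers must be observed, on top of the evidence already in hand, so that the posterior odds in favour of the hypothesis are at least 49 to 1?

Prior odds = (1/15)/(14/15) = 1/14.
Combined Bayes factor of the evidence already in hand = 1.8 × 0.4 × 1.3 = 0.936.
Odds after that evidence = (1/14) × 0.936 = 117/1750.
Target odds = 49.
Need 3.5ⁿ ≥ 49 ÷ (117/1750) = 85750/117.
3.5⁵ = 525.21875 falls short of 85750/117 but 3.5⁶ = 1838.265625 reaches it, so n = 6.

6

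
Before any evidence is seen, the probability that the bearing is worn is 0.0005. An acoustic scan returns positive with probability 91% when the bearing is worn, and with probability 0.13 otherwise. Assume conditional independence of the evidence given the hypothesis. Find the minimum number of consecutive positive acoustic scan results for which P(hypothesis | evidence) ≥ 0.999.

8

Prior odds = 0.0005/0.9995 = 1/1999.
Likelihood ratio of a positive result = 0.91/0.13 = 7.
Target posterior odds = 0.999/0.001 = 999.
Require 7ⁿ ≥ 999 ÷ (1/1999) = 1997001.
7⁷ = 823543 falls short of 1997001 but 7⁸ = 5764801 reaches it, so n = 8.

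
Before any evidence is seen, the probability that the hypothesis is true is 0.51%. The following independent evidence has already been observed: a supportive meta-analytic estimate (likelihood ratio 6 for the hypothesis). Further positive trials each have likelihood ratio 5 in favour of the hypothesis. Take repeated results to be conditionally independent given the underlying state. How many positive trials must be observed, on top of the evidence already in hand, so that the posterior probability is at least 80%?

4

Prior odds = 0.0051/0.9949 = 51/9949.
Bayes factor of the evidence already in hand = 6.
Odds after that evidence = (51/9949) × 6 = 306/9949.
Target odds = 0.8/0.2 = 4.
Need 5ⁿ ≥ 4 ÷ (306/9949) = 19898/153.
5³ = 125 falls short of 19898/153 but 5⁴ = 625 reaches it, so n = 4.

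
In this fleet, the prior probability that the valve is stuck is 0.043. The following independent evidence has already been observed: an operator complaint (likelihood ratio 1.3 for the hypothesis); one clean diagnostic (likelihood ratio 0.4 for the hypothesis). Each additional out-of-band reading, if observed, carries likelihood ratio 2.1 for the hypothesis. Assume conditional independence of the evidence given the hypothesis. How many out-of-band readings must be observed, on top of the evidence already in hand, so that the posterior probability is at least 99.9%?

15

Prior odds = 0.043/0.957 = 43/957.
Combined Bayes factor of the evidence already in hand = 1.3 × 0.4 = 0.52.
Odds after that evidence = (43/957) × 0.52 = 559/23925.
Target odds = 0.999/0.001 = 999.
Need 2.1ⁿ ≥ 999 ÷ (559/23925) = 23901075/559.
2.1¹⁴ ≈32439.2 falls short of 23901075/559 but 2.1¹⁵ ≈68122.3 reaches it, so n = 15.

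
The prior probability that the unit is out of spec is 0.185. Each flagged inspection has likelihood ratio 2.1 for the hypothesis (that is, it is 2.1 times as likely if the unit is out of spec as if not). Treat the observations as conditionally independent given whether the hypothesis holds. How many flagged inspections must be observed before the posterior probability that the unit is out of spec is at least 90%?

5

Prior odds = 0.185/0.815 = 37/163.
Likelihood ratio per flagged inspection = 2.1.
Target odds: 0.9 ÷ 0.1 = 9.
Need (37/163) × 2.1ⁿ ≥ 9, i.e. 2.1ⁿ ≥ 1467/37.
2.1⁴ = 19.4481 falls short of 1467/37 but 2.1⁵ = 4084101/100000 reaches it, so n = 5.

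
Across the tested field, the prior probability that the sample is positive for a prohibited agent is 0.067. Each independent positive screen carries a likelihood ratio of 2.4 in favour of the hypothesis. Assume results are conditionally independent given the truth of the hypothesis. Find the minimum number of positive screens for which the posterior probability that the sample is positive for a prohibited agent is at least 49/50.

8

Prior odds = 0.067/0.933 = 67/933.
Likelihood ratio per positive screen = 2.4.
Target odds: 0.98 ÷ 0.02 = 49.
Require 2.4ⁿ ≥ 49 ÷ (67/933) = 45717/67.
2.4⁷ = 35831808/78125 falls short of 45717/67 but 2.4⁸ = 429981696/390625 reaches it, so n = 8.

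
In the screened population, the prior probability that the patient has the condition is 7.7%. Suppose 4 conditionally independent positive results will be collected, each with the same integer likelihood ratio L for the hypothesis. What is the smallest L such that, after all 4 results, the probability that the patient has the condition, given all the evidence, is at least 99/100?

Prior odds = 0.077/0.923 = 77/923.
Target odds = 0.99/0.01 = 99.
Need L⁴ ≥ 99 ÷ (77/923) = 8307/7.
5⁴ = 625 < 8307/7 ≤ 1296 = 6⁴, so L = 6.

6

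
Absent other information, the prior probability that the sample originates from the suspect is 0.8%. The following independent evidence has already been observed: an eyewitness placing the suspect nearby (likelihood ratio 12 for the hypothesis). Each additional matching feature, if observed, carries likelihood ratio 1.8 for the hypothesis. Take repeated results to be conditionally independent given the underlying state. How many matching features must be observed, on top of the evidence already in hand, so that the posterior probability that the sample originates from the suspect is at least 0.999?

16

Prior odds = 0.008/0.992 = 1/124.
Bayes factor of the evidence already in hand = 12.
Odds after that evidence = (1/124) × 12 = 3/31.
Target odds = 0.999/0.001 = 999.
Need 1.8ⁿ ≥ 999 ÷ (3/31) = 10323.
1.8¹⁵ ≈6746.64 falls short of 10323 but 1.8¹⁶ ≈12144 reaches it, so n = 16.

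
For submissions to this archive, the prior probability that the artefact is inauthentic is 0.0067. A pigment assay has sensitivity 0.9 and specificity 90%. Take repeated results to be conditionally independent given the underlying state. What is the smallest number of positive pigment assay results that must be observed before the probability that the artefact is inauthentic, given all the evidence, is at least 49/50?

Prior odds: 0.0067 ÷ 0.9933 = 67/9933.
False-positive rate = 1 − 0.9 = 0.1; likelihood ratio of a positive = 0.9/0.1 = 9.
Target posterior odds = 0.98/0.02 = 49.
Require 9ⁿ ≥ 49 ÷ (67/9933) = 486717/67.
9⁴ = 6561 falls short of 486717/67 but 9⁵ = 59049 reaches it, so n = 5.

5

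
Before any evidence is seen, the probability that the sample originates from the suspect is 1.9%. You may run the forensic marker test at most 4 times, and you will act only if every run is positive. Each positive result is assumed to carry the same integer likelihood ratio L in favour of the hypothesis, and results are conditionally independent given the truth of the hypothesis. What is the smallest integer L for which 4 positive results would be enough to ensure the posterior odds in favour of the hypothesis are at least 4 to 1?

Prior odds = 0.019/0.981 = 19/981.
Target odds = 4.
Need L⁴ ≥ 4 ÷ (19/981) = 3924/19.
3⁴ = 81 < 3924/19 ≤ 256 = 4⁴, so L = 4.

4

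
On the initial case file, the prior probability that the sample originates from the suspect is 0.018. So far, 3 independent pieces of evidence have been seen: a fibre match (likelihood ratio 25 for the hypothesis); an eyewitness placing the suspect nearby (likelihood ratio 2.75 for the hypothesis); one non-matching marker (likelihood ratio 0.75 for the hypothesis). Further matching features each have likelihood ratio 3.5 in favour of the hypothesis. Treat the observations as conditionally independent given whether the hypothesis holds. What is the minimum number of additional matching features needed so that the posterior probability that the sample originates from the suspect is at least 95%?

3

Prior odds = 0.018/0.982 = 9/491.
Combined Bayes factor of the evidence already in hand = 25 × 2.75 × 0.75 = 51.5625.
Odds after that evidence = (9/491) × 51.5625 = 7425/7856.
Target odds = 0.95/0.05 = 19.
Need 3.5ⁿ ≥ 19 ÷ (7425/7856) = 149264/7425.
3.5² = 12.25 falls short of 149264/7425 but 3.5³ = 42.875 reaches it, so n = 3.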